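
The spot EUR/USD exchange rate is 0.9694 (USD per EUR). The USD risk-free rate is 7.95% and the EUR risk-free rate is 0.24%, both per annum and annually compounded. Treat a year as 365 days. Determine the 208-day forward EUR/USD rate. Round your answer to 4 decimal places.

By covered interest parity, F = S · (1+r_USD)^T / (1+r_EUR)^T
= 0.9694 × 1.044558 / 1.001367 = 0.9694 × 1.043132
F = 1.0112 USD per EUR

1.0112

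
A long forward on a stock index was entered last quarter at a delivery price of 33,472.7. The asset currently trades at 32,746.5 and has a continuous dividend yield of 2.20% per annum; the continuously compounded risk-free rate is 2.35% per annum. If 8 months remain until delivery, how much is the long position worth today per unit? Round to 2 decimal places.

-682.66

Current fair forward for the remaining 8 months: F = S·e^((r − q)·T), (r − q) = 0.0235 − 0.0220 = 0.0015
F = 32746.5 · e^(0.0015 × 8/12) = 32746.5 × 1.00100050 = 32779.2629
Value of long forward = (F − K)·e^(−rT) = (32779.2629 − 33472.7) · e^(−0.0235·8/12)
= -693.4371 × 0.98445542 = -682.66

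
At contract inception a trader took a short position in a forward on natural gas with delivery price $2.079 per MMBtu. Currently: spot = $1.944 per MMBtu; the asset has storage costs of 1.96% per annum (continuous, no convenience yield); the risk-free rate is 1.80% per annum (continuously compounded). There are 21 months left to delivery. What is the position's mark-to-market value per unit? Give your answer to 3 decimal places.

$0.003 per MMBtu

Current fair forward for the remaining 21 months: F = S·e^((r + u)·T), (r + u) = 0.0180 + 0.0196 = 0.0376
F = 1.944 · e^(0.0376 × 21/12) = 1.944 × 1.068013 = 2.0762
Value of long forward = (F − K)·e^(−rT) = (2.0762 − 2.079) · e^(−0.0180·21/12)
= -0.0028 × 0.968991 = -0.003
Short position value = −(long value) = $0.003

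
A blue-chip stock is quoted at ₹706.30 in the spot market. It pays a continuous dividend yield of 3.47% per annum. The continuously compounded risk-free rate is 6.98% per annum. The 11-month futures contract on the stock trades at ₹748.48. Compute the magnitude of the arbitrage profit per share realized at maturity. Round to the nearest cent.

Fair futures: F* = S·e^(carry·T), with carry = (r − q) = 0.0698 − 0.0347 = 0.0351
F* = 706.30 · e^(0.0351 × 11/12) = 706.30 · e^0.032175 = 706.30 × 1.032698 = ₹729.3946
Market ₹748.48 > fair ₹729.3946: forward overpriced → cash-and-carry (buy spot, short the forward).
At maturity, profit = |F_mkt − F*| = |748.48 − 729.3946| = ₹19.09 per share

₹19.09 per share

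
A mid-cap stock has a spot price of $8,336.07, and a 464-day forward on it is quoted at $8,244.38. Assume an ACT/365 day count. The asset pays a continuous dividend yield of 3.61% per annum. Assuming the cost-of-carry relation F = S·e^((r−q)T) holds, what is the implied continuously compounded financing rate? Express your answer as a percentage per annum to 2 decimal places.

From F = S·e^((r−q)T): (r − q) = ln(F/S)/T
ln(8244.38/8336.07) = ln(0.989001) = -0.011060
(r − q) = -0.011060 / (464/365) = -0.008700
r = ln(F/S)/T + q = -0.008700 + 0.0361 = 0.027400
r = 2.74%

2.74%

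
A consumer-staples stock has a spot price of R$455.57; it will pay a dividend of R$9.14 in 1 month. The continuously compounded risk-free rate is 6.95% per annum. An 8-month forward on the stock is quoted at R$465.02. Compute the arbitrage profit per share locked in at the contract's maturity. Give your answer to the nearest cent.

PV(dividends) I = 9.14·e^(−0.0695·1/12) = 9.0872
Fair forward F* = (S − I)·e^(rT) = (455.57 − 9.0872)·e^0.046333 = 446.4828 × 1.047423 = 467.6564
Market R$465.02 < fair 467.6564: forward underpriced → reverse cash-and-carry (short the stock, invest proceeds at r, pay the dividends, go long the forward).
Profit at T = |F_mkt − F*| = |465.02 − 467.6564| = R$2.64 per share

R$2.64 per share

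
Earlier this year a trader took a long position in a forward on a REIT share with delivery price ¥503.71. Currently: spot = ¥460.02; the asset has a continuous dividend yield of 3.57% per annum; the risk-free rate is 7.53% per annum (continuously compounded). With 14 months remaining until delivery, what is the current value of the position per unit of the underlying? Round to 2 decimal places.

Current fair forward for the remaining 14 months: F = S·e^((r − q)·T), (r − q) = 0.0753 − 0.0357 = 0.0396
F = 460.02 · e^(0.0396 × 14/12) = 460.02 × 1.047284 = 481.7716
Value of long forward = (F − K)·e^(−rT) = (481.7716 − 503.71) · e^(−0.0753·14/12)
= -21.9384 × 0.915898 = -20.09

-¥20.09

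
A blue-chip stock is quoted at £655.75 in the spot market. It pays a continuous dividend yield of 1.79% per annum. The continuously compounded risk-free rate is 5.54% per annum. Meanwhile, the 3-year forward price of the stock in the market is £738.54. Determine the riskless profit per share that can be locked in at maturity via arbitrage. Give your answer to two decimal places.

£4.71 per share

Fair forward: F* = S·e^(carry·T), with carry = (r − q) = 0.0554 − 0.0179 = 0.0375
F* = 655.75 · e^(0.0375 × 3) = 655.75 · e^0.112500 = 655.75 × 1.119072 = £733.8315
Market £738.54 > fair £733.8315: forward overpriced → cash-and-carry (buy spot, short the forward).
At maturity, profit = |F_mkt − F*| = |738.54 − 733.8315| = £4.71 per share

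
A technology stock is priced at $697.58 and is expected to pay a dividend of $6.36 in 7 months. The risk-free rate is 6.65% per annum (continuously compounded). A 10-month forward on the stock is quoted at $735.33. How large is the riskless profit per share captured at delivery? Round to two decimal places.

$4.47 per share

PV(dividends) I = 6.36·e^(−0.0665·7/12) = 6.1180
Fair forward F* = (S − I)·e^(rT) = (697.58 − 6.1180)·e^0.055417 = 691.4620 × 1.056981 = 730.8622
Market $735.33 > fair 730.8622: forward overpriced → cash-and-carry (borrow at r, buy the stock and collect the dividends, short the forward).
Profit at T = |F_mkt − F*| = |735.33 − 730.8622| = $4.47 per share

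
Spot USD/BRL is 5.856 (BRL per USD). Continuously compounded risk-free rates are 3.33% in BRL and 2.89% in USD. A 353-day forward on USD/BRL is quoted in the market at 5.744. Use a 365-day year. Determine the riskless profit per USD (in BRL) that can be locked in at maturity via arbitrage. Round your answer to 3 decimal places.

0.137 per USD (in BRL)

Fair forward: F* = S·e^(carry·T), with carry = (r_BRL − r_USD) = 0.0333 − 0.0289 = 0.0044
F* = 5.856 · e^(0.0044 × 353/365) = 5.856 · e^0.004255 = 5.856 × 1.004264 = 5.8810
Market 5.744 < fair 5.8810: forward underpriced → reverse cash-and-carry (short spot, go long the forward).
At maturity, profit = |F_mkt − F*| = |5.744 − 5.8810| = 0.137 per USD (in BRL)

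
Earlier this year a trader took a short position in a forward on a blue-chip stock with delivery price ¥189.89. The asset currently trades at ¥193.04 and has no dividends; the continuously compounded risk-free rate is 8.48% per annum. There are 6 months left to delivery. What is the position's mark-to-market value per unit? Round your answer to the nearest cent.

Current fair forward for the remaining 6 months: F = S·e^(r·T), r = 0.0848
F = 193.04 · e^(0.0848 × 6/12) = 193.04 × 1.043312 = 201.4009
Value of long forward = (F − K)·e^(−rT) = (201.4009 − 189.89) · e^(−0.0848·6/12)
= 11.5109 × 0.958486 = 11.03
Short position value = −(long value) = -¥11.03

-¥11.03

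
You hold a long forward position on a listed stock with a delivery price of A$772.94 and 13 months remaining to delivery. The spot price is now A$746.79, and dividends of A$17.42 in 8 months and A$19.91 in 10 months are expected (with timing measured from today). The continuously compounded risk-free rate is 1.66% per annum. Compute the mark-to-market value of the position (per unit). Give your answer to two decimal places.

-A$49.24

PV(remaining dividends) I = 17.42·e^(−0.0166·8/12) + 19.91·e^(−0.0166·10/12) = 36.8648
Current forward F = (S − I)·e^(rT) = (746.79 − 36.8648)·e^(0.0166·13/12) = 709.9252 × 1.018146 = 722.8075
Value (long) = (F − K)·e^(−rT) = (722.8075 − 772.94) × 0.982177 = -49.2390
Value = -A$49.24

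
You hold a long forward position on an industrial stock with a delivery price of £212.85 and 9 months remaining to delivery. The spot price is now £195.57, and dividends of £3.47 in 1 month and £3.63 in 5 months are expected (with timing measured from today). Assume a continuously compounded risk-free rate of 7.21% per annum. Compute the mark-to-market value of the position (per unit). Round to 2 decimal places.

PV(remaining dividends) I = 3.47·e^(−0.0721·1/12) + 3.63·e^(−0.0721·5/12) = 6.9718
Current forward F = (S − I)·e^(rT) = (195.57 − 6.9718)·e^(0.0721·9/12) = 188.5982 × 1.055564 = 199.0775
Value (long) = (F − K)·e^(−rT) = (199.0775 − 212.85) × 0.947361 = -13.0475
Value = -£13.05

-£13.05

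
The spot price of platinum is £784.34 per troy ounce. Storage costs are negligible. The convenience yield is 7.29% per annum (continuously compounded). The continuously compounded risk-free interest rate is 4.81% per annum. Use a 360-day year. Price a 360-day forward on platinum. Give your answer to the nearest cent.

£765.13 per troy ounce

Net carry = r + u − y = 0.0481 + 0.0000 − 0.0729 = -0.0248
F = S·e^((r+u−y)T) = 784.34 · e^(-0.0248 × 360/360) = 784.34 · e^-0.024800
= 784.34 × 0.975505 = £765.13 per troy ounce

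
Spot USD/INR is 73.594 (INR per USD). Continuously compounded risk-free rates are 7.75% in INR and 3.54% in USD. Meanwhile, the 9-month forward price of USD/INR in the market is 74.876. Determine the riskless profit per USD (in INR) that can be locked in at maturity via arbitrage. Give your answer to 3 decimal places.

Fair forward: F* = S·e^(carry·T), with carry = (r_INR − r_USD) = 0.0775 − 0.0354 = 0.0421
F* = 73.594 · e^(0.0421 × 9/12) = 73.594 · e^0.031575 = 73.594 × 1.032079 = 75.9548
Market 74.876 < fair 75.9548: forward underpriced → reverse cash-and-carry (short spot, go long the forward).
At maturity, profit = |F_mkt − F*| = |74.876 − 75.9548| = 1.079 per USD (in INR)

1.079 per USD (in INR)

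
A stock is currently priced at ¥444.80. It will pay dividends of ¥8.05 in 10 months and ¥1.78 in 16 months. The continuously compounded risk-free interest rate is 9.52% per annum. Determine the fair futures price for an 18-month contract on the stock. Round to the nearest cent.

PV(dividends) I = 8.05·e^(−0.0952·10/12) + 1.78·e^(−0.0952·16/12)
I = 7.4360 + 1.5678 = 9.0038
F = (S − I)·e^(rT) = (444.80 − 9.0038) · e^(0.0952·18/12)
= 435.7962 · e^0.142800 = 435.7962 × 1.153499 = ¥502.69

¥502.69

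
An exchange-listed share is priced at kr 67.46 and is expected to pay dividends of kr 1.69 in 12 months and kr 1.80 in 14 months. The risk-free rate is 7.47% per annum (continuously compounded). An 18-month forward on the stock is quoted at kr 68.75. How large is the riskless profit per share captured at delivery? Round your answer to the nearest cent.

kr 3.11 per share

PV(dividends) I = 1.69·e^(−0.0747·12/12) + 1.80·e^(−0.0747·14/12) = 3.2181
Fair forward F* = (S − I)·e^(rT) = (67.46 − 3.2181)·e^0.112050 = 64.2419 × 1.118569 = 71.8590
Market kr 68.75 < fair 71.8590: forward underpriced → reverse cash-and-carry (short the stock, invest proceeds at r, pay the dividends, go long the forward).
Profit at T = |F_mkt − F*| = |68.75 − 71.8590| = kr 3.11 per share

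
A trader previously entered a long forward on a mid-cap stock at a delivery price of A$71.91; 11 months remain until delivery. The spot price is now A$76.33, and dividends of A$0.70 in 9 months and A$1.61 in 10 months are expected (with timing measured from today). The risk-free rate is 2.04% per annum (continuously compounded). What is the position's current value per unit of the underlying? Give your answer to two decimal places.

A$3.48

PV(remaining dividends) I = 0.70·e^(−0.0204·9/12) + 1.61·e^(−0.0204·10/12) = 2.2722
Current forward F = (S − I)·e^(rT) = (76.33 − 2.2722)·e^(0.0204·11/12) = 74.0578 × 1.018876 = 75.4557
Value (long) = (F − K)·e^(−rT) = (75.4557 − 71.91) × 0.981474 = 3.4800
Value = A$3.48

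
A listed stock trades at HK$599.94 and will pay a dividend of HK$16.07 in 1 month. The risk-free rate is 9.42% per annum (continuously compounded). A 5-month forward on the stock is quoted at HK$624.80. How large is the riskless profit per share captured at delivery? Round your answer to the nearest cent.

HK$17.43 per share

PV(dividends) I = 16.07·e^(−0.0942·1/12) = 15.9443
Fair forward F* = (S − I)·e^(rT) = (599.94 − 15.9443)·e^0.039250 = 583.9957 × 1.040030 = 607.3730
Market HK$624.80 > fair 607.3730: forward overpriced → cash-and-carry (borrow at r, buy the stock and collect the dividends, short the forward).
Profit at T = |F_mkt − F*| = |624.80 − 607.3730| = HK$17.43 per share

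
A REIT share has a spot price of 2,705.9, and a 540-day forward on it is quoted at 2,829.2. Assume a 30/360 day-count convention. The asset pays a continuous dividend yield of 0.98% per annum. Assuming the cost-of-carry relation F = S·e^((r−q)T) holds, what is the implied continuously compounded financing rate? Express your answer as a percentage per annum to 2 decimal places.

3.95%

From F = S·e^((r−q)T): (r − q) = ln(F/S)/T
ln(2829.2/2705.9) = ln(1.045567) = 0.044559
(r − q) = 0.044559 / (540/360) = 0.029706
r = ln(F/S)/T + q = 0.029706 + 0.0098 = 0.039506
r = 3.95%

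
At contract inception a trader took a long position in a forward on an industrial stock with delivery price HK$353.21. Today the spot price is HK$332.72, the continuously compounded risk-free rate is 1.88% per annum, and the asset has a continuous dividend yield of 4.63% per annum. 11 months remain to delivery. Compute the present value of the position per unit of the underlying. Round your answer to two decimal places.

Current fair forward for the remaining 11 months: F = S·e^((r − q)·T), (r − q) = 0.0188 − 0.0463 = -0.0275
F = 332.72 · e^(-0.0275 × 11/12) = 332.72 × 0.975107 = 324.4376
Value of long forward = (F − K)·e^(−rT) = (324.4376 − 353.21) · e^(−0.0188·11/12)
= -28.7724 × 0.982914 = -28.28

-HK$28.28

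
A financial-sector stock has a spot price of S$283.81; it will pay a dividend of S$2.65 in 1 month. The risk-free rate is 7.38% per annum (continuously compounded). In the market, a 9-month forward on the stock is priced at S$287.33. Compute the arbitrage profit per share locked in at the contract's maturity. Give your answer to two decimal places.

PV(dividends) I = 2.65·e^(−0.0738·1/12) = 2.6338
Fair forward F* = (S − I)·e^(rT) = (283.81 − 2.6338)·e^0.055350 = 281.1762 × 1.056910 = 297.1779
Market S$287.33 < fair 297.1779: forward underpriced → reverse cash-and-carry (short the stock, invest proceeds at r, pay the dividends, go long the forward).
Profit at T = |F_mkt − F*| = |287.33 − 297.1779| = S$9.85 per share

S$9.85 per share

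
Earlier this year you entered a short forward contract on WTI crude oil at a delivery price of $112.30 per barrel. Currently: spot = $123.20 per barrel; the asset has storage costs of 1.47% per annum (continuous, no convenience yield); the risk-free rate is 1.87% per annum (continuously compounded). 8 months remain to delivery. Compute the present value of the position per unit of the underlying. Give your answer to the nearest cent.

-$13.50 per barrel

Current fair forward for the remaining 8 months: F = S·e^((r + u)·T), (r + u) = 0.0187 + 0.0147 = 0.0334
F = 123.20 · e^(0.0334 × 8/12) = 123.20 × 1.022516 = 125.9740
Value of long forward = (F − K)·e^(−rT) = (125.9740 − 112.30) · e^(−0.0187·8/12)
= 13.6740 × 0.987611 = 13.50
Short position value = −(long value) = -$13.50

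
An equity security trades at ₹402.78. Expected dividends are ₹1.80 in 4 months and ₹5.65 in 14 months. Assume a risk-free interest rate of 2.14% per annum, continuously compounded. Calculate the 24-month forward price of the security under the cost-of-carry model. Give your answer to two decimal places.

₹412.78

PV(dividends) I = 1.80·e^(−0.0214·4/12) + 5.65·e^(−0.0214·14/12)
I = 1.7872 + 5.5107 = 7.2979
F = (S − I)·e^(rT) = (402.78 − 7.2979) · e^(0.0214·24/12)
= 395.4821 · e^0.042800 = 395.4821 × 1.043729 = ₹412.78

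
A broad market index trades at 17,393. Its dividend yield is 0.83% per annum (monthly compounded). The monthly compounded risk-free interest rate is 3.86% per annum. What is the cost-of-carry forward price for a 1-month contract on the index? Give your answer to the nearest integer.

17,437

F = S · (1+r/12)^(12T) / (1+q/12)^(12T)
= 17393 × 1.003217 / 1.000692 = 17393 × 1.002523
F = 17,437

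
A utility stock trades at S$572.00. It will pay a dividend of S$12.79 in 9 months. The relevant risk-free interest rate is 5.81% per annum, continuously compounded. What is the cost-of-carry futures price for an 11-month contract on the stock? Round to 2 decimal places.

S$590.38

PV(dividends) I = 12.79·e^(−0.0581·9/12)
I = 12.2446
F = (S − I)·e^(rT) = (572.00 − 12.2446) · e^(0.0581·11/12)
= 559.7554 · e^0.053258 = 559.7554 × 1.054702 = S$590.38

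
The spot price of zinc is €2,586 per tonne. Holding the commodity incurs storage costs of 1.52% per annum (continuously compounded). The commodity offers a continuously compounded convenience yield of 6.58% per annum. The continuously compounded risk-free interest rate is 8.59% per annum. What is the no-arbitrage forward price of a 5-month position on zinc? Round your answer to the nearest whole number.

Net carry = r + u − y = 0.0859 + 0.0152 − 0.0658 = 0.0353
F = S·e^((r+u−y)T) = 2586 · e^(0.0353 × 5/12) = 2586 · e^0.014708
= 2586 × 1.014817 = €2,624 per tonne

€2,624 per tonne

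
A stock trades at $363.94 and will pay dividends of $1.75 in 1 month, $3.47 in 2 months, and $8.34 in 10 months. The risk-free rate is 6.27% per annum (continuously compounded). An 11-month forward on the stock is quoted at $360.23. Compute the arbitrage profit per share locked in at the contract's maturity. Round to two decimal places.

PV(dividends) I = 1.75·e^(−0.0627·1/12) + 3.47·e^(−0.0627·2/12) + 8.34·e^(−0.0627·10/12) = 13.0902
Fair forward F* = (S − I)·e^(rT) = (363.94 − 13.0902)·e^0.057475 = 350.8498 × 1.059159 = 371.6057
Market $360.23 < fair 371.6057: forward underpriced → reverse cash-and-carry (short the stock, invest proceeds at r, pay the dividends, go long the forward).
Profit at T = |F_mkt − F*| = |360.23 − 371.6057| = $11.38 per share

$11.38 per share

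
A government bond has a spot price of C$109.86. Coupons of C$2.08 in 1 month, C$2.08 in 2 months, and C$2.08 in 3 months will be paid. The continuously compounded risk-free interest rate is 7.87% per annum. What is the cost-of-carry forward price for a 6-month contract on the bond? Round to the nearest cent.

PV(coupons) I = 2.08·e^(−0.0787·1/12) + 2.08·e^(−0.0787·2/12) + 2.08·e^(−0.0787·3/12)
I = 2.0664 + 2.0529 + 2.0395 = 6.1588
F = (S − I)·e^(rT) = (109.86 − 6.1588) · e^(0.0787·6/12)
= 103.7012 · e^0.039350 = 103.7012 × 1.040134 = C$107.86

C$107.86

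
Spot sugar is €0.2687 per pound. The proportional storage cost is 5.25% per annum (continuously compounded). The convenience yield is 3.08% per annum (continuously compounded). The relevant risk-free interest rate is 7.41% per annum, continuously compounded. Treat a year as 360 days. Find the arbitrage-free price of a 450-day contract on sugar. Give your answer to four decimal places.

€0.3029 per pound

Net carry = r + u − y = 0.0741 + 0.0525 − 0.0308 = 0.0958
F = S·e^((r+u−y)T) = 0.2687 · e^(0.0958 × 450/360) = 0.2687 · e^0.119750
= 0.2687 × 1.127215 = €0.3029 per pound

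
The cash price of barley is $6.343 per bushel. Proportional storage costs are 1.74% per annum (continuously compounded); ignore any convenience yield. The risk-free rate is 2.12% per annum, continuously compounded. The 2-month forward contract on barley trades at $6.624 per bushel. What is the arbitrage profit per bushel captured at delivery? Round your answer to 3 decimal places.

Fair forward: F* = S·e^(carry·T), with carry = (r + u) = 0.0212 + 0.0174 = 0.0386
F* = 6.343 · e^(0.0386 × 2/12) = 6.343 · e^0.006433 = 6.343 × 1.006454 = $6.3839
Market $6.624 > fair $6.3839: forward overpriced → cash-and-carry (buy spot, short the forward).
At maturity, profit = |F_mkt − F*| = |6.624 − 6.3839| = $0.240 per bushel

$0.240 per bushel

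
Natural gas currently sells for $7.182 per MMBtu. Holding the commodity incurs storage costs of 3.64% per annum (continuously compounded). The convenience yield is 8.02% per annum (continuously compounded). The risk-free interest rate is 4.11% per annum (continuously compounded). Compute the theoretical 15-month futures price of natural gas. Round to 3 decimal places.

Net carry = r + u − y = 0.0411 + 0.0364 − 0.0802 = -0.0027
F = S·e^((r+u−y)T) = 7.182 · e^(-0.0027 × 15/12) = 7.182 · e^-0.003375
= 7.182 × 0.996631 = $7.158 per MMBtu

$7.158 per MMBtu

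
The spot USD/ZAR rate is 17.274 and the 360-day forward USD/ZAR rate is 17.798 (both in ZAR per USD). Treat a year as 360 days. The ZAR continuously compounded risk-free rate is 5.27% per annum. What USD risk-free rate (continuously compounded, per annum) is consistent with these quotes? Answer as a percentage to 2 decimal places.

2.28%

F = S·e^((r_ZAR − r_USD)T) ⇒ r_USD = r_ZAR − ln(F/S)/T
ln(17.798/17.274) = 0.029884; /(360/360) = 0.029884
r_USD = 0.0527 − 0.029884 = 0.022816
r_USD = 2.28%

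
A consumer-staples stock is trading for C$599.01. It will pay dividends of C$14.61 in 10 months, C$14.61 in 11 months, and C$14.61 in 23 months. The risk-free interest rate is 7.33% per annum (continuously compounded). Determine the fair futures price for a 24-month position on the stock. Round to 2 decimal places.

C$647.16

PV(dividends) I = 14.61·e^(−0.0733·10/12) + 14.61·e^(−0.0733·11/12) + 14.61·e^(−0.0733·23/12)
I = 13.7443 + 13.6606 + 12.6951 = 40.1000
F = (S − I)·e^(rT) = (599.01 − 40.1000) · e^(0.0733·24/12)
= 558.9100 · e^0.146600 = 558.9100 × 1.157891 = C$647.16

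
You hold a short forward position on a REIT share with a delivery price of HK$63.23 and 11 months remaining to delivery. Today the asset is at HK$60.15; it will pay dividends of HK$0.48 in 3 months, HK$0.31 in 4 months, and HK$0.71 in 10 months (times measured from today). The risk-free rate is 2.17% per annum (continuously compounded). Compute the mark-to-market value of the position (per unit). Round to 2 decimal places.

PV(remaining dividends) I = 0.48·e^(−0.0217·3/12) + 0.31·e^(−0.0217·4/12) + 0.71·e^(−0.0217·10/12) = 1.4824
Current forward F = (S − I)·e^(rT) = (60.15 − 1.4824)·e^(0.0217·11/12) = 58.6676 × 1.020091 = 59.8463
Value (long) = (F − K)·e^(−rT) = (59.8463 − 63.23) × 0.980305 = -3.3171
Short position value = −(long value) = HK$3.32

HK$3.32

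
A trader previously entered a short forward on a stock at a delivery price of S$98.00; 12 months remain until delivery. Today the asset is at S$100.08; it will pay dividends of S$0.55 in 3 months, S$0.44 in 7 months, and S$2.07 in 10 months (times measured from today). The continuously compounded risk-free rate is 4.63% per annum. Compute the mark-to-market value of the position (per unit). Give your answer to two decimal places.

PV(remaining dividends) I = 0.55·e^(−0.0463·3/12) + 0.44·e^(−0.0463·7/12) + 2.07·e^(−0.0463·10/12) = 2.9636
Current forward F = (S − I)·e^(rT) = (100.08 − 2.9636)·e^(0.0463·12/12) = 97.1164 × 1.047389 = 101.7186
Value (long) = (F − K)·e^(−rT) = (101.7186 − 98.00) × 0.954755 = 3.5504
Short position value = −(long value) = -S$3.55

-S$3.55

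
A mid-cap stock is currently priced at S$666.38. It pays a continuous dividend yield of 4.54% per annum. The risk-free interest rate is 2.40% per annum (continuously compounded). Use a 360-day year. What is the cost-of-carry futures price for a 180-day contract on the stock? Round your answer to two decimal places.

F = S·e^((r − q)T) = 666.38 · e^((0.0240 − 0.0454) × 180/360)
= 666.38 · e^-0.010700 = 666.38 × 0.989357
F = S$659.29

S$659.29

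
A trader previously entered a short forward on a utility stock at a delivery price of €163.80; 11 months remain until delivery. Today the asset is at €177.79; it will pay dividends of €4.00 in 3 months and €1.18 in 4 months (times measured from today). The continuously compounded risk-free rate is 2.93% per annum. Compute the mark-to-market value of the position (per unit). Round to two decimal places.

PV(remaining dividends) I = 4.00·e^(−0.0293·3/12) + 1.18·e^(−0.0293·4/12) = 5.1393
Current forward F = (S − I)·e^(rT) = (177.79 − 5.1393)·e^(0.0293·11/12) = 172.6507 × 1.027222 = 177.3506
Value (long) = (F − K)·e^(−rT) = (177.3506 − 163.80) × 0.973499 = 13.1915
Short position value = −(long value) = -€13.19

-€13.19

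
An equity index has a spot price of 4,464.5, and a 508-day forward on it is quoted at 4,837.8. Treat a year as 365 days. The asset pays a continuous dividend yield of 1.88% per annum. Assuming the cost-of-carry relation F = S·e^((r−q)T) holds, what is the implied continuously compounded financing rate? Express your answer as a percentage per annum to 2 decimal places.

7.65%

From F = S·e^((r−q)T): (r − q) = ln(F/S)/T
ln(4837.8/4464.5) = ln(1.083615) = 0.080303
(r − q) = 0.080303 / (508/365) = 0.057698
r = ln(F/S)/T + q = 0.057698 + 0.0188 = 0.076498
r = 7.65%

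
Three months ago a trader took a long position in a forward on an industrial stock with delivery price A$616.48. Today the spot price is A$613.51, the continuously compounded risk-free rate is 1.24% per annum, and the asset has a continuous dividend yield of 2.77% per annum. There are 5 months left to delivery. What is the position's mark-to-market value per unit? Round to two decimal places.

-A$6.83

Current fair forward for the remaining 5 months: F = S·e^((r − q)·T), (r − q) = 0.0124 − 0.0277 = -0.0153
F = 613.51 · e^(-0.0153 × 5/12) = 613.51 × 0.993645 = 609.6111
Value of long forward = (F − K)·e^(−rT) = (609.6111 − 616.48) · e^(−0.0124·5/12)
= -6.8689 × 0.994847 = -6.83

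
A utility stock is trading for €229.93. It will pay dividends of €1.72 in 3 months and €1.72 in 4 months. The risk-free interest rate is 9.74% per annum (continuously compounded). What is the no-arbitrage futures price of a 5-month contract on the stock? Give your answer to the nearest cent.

PV(dividends) I = 1.72·e^(−0.0974·3/12) + 1.72·e^(−0.0974·4/12)
I = 1.6786 + 1.6651 = 3.3437
F = (S − I)·e^(rT) = (229.93 − 3.3437) · e^(0.0974·5/12)
= 226.5863 · e^0.040583 = 226.5863 × 1.041418 = €235.97

€235.97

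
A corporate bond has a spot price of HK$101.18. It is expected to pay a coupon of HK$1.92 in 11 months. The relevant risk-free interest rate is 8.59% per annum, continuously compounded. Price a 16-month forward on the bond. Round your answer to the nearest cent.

HK$111.47

PV(coupons) I = 1.92·e^(−0.0859·11/12)
I = 1.7746
F = (S − I)·e^(rT) = (101.18 − 1.7746) · e^(0.0859·16/12)
= 99.4054 · e^0.114533 = 99.4054 × 1.121350 = HK$111.47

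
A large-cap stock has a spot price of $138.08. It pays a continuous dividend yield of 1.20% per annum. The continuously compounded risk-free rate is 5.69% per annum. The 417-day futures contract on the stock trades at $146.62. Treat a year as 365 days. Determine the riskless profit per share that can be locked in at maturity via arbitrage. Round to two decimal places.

$1.27 per share

Fair futures: F* = S·e^(carry·T), with carry = (r − q) = 0.0569 − 0.0120 = 0.0449
F* = 138.08 · e^(0.0449 × 417/365) = 138.08 · e^0.051297 = 138.08 × 1.052635 = $145.3478
Market $146.62 > fair $145.3478: forward overpriced → cash-and-carry (buy spot, short the forward).
At maturity, profit = |F_mkt − F*| = |146.62 − 145.3478| = $1.27 per share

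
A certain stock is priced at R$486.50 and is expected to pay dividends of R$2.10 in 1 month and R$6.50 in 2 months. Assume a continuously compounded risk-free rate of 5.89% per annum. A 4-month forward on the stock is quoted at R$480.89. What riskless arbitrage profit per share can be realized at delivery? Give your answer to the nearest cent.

PV(dividends) I = 2.10·e^(−0.0589·1/12) + 6.50·e^(−0.0589·2/12) = 8.5262
Fair forward F* = (S − I)·e^(rT) = (486.50 − 8.5262)·e^0.019633 = 477.9738 × 1.019827 = 487.4506
Market R$480.89 < fair 487.4506: forward underpriced → reverse cash-and-carry (short the stock, invest proceeds at r, pay the dividends, go long the forward).
Profit at T = |F_mkt − F*| = |480.89 − 487.4506| = R$6.56 per share

R$6.56 per share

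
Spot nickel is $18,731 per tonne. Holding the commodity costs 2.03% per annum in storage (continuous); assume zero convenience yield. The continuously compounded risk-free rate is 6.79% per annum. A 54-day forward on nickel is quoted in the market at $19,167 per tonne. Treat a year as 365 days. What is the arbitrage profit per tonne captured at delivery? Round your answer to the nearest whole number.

$190 per tonne

Fair forward: F* = S·e^(carry·T), with carry = (r + u) = 0.0679 + 0.0203 = 0.0882
F* = 18731 · e^(0.0882 × 54/365) = 18731 · e^0.013049 = 18731 × 1.013135 = $18977.0317
Market $19167 > fair $18977.0317: forward overpriced → cash-and-carry (buy spot, short the forward).
At maturity, profit = |F_mkt − F*| = |19167 − 18977.0317| = $190 per tonne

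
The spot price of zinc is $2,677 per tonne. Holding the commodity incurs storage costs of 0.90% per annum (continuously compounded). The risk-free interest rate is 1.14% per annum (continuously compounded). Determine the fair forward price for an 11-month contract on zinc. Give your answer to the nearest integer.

$2,728 per tonne

Net carry = r + u − y = 0.0114 + 0.0090 − 0.0000 = 0.0204
F = S·e^((r+u−y)T) = 2677 · e^(0.0204 × 11/12) = 2677 · e^0.018700
= 2677 × 1.018876 = $2,728 per tonne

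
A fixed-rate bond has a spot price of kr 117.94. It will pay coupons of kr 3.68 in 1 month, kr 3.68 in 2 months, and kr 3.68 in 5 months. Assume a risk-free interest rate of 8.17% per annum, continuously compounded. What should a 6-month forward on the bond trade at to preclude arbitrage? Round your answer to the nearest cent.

PV(coupons) I = 3.68·e^(−0.0817·1/12) + 3.68·e^(−0.0817·2/12) + 3.68·e^(−0.0817·5/12)
I = 3.6550 + 3.6302 + 3.5568 = 10.8420
F = (S − I)·e^(rT) = (117.94 − 10.8420) · e^(0.0817·6/12)
= 107.0980 · e^0.040850 = 107.0980 × 1.041696 = kr 111.56

kr 111.56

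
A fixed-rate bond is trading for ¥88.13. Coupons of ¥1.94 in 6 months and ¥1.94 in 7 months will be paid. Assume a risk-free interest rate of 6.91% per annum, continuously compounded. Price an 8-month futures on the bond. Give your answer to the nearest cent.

PV(coupons) I = 1.94·e^(−0.0691·6/12) + 1.94·e^(−0.0691·7/12)
I = 1.8741 + 1.8634 = 3.7375
F = (S − I)·e^(rT) = (88.13 − 3.7375) · e^(0.0691·8/12)
= 84.3925 · e^0.046067 = 84.3925 × 1.047145 = ¥88.37

¥88.37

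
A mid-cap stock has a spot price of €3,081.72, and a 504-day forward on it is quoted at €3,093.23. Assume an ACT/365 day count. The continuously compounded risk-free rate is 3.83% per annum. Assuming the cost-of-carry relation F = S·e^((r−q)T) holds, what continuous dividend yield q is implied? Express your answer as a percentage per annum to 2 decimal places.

From F = S·e^((r−q)T): (r − q) = ln(F/S)/T
ln(3093.23/3081.72) = ln(1.003735) = 0.003728
(r − q) = 0.003728 / (504/365) = 0.002700
q = r − ln(F/S)/T = 0.0383 − 0.002700 = 0.035600
q = 3.56%

3.56%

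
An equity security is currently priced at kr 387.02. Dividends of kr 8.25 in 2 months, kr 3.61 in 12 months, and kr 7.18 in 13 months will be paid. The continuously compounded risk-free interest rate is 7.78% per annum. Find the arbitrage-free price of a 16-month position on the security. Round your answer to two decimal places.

PV(dividends) I = 8.25·e^(−0.0778·2/12) + 3.61·e^(−0.0778·12/12) + 7.18·e^(−0.0778·13/12)
I = 8.1437 + 3.3398 + 6.5996 = 18.0831
F = (S − I)·e^(rT) = (387.02 − 18.0831) · e^(0.0778·16/12)
= 368.9369 · e^0.103733 = 368.9369 × 1.109304 = kr 409.26

kr 409.26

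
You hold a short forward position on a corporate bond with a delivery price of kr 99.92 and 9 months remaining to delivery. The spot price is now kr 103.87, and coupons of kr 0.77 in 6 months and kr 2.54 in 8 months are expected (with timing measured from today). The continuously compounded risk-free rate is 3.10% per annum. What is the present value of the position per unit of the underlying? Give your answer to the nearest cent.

PV(remaining coupons) I = 0.77·e^(−0.0310·6/12) + 2.54·e^(−0.0310·8/12) = 3.2462
Current forward F = (S − I)·e^(rT) = (103.87 − 3.2462)·e^(0.0310·9/12) = 100.6238 × 1.023522 = 102.9907
Value (long) = (F − K)·e^(−rT) = (102.9907 − 99.92) × 0.977018 = 3.0001
Short position value = −(long value) = -kr 3.00

-kr 3.00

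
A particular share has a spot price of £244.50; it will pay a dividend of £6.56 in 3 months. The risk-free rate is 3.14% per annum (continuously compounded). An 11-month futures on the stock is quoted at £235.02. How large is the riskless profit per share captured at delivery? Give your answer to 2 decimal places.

£9.92 per share

PV(dividends) I = 6.56·e^(−0.0314·3/12) = 6.5087
Fair futures F* = (S − I)·e^(rT) = (244.50 − 6.5087)·e^0.028783 = 237.9913 × 1.029201 = 244.9409
Market £235.02 < fair 244.9409: forward underpriced → reverse cash-and-carry (short the stock, invest proceeds at r, pay the dividends, go long the forward).
Profit at T = |F_mkt − F*| = |235.02 − 244.9409| = £9.92 per share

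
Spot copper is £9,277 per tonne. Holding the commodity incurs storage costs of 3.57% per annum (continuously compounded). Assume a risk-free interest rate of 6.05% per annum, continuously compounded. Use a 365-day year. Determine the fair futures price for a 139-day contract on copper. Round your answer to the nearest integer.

Net carry = r + u − y = 0.0605 + 0.0357 − 0.0000 = 0.0962
F = S·e^((r+u−y)T) = 9277 · e^(0.0962 × 139/365) = 9277 · e^0.036635
= 9277 × 1.037314 = £9,623 per tonne

£9,623 per tonne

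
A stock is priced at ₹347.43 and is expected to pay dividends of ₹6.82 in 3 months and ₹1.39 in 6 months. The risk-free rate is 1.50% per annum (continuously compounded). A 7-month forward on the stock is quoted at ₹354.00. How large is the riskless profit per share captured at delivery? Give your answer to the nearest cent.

PV(dividends) I = 6.82·e^(−0.0150·3/12) + 1.39·e^(−0.0150·6/12) = 8.1741
Fair forward F* = (S − I)·e^(rT) = (347.43 − 8.1741)·e^0.008750 = 339.2559 × 1.008788 = 342.2373
Market ₹354.00 > fair 342.2373: forward overpriced → cash-and-carry (borrow at r, buy the stock and collect the dividends, short the forward).
Profit at T = |F_mkt − F*| = |354.00 − 342.2373| = ₹11.76 per share

₹11.76 per share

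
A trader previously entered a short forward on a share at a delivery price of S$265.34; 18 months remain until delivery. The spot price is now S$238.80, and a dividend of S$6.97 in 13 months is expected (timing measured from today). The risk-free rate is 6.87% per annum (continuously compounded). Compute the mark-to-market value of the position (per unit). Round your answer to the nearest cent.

S$7.03

PV(remaining dividends) I = 6.97·e^(−0.0687·13/12) = 6.4701
Current forward F = (S − I)·e^(rT) = (238.80 − 6.4701)·e^(0.0687·18/12) = 232.3299 × 1.108547 = 257.5486
Value (long) = (F − K)·e^(−rT) = (257.5486 − 265.34) × 0.902082 = -7.0285
Short position value = −(long value) = S$7.03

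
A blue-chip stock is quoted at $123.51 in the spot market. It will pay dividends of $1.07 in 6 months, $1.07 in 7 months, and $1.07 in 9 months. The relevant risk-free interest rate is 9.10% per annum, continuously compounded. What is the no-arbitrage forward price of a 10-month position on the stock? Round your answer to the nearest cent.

$129.96

PV(dividends) I = 1.07·e^(−0.0910·6/12) + 1.07·e^(−0.0910·7/12) + 1.07·e^(−0.0910·9/12)
I = 1.0224 + 1.0147 + 0.9994 = 3.0365
F = (S − I)·e^(rT) = (123.51 − 3.0365) · e^(0.0910·10/12)
= 120.4735 · e^0.075833 = 120.4735 × 1.078782 = $129.96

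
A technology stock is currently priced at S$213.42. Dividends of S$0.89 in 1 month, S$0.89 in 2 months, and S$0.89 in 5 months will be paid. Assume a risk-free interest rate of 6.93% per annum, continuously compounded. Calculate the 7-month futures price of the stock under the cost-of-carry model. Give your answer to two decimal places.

PV(dividends) I = 0.89·e^(−0.0693·1/12) + 0.89·e^(−0.0693·2/12) + 0.89·e^(−0.0693·5/12)
I = 0.8849 + 0.8798 + 0.8647 = 2.6294
F = (S − I)·e^(rT) = (213.42 − 2.6294) · e^(0.0693·7/12)
= 210.7906 · e^0.040425 = 210.7906 × 1.041253 = S$219.49

S$219.49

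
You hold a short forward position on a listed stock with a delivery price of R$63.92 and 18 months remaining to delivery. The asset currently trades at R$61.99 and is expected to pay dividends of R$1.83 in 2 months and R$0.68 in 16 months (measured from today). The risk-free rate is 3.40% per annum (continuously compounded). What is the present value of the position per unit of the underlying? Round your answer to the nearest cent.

PV(remaining dividends) I = 1.83·e^(−0.0340·2/12) + 0.68·e^(−0.0340·16/12) = 2.4695
Current forward F = (S − I)·e^(rT) = (61.99 − 2.4695)·e^(0.0340·18/12) = 59.5205 × 1.052323 = 62.6348
Value (long) = (F − K)·e^(−rT) = (62.6348 − 63.92) × 0.950279 = -1.2213
Short position value = −(long value) = R$1.22

R$1.22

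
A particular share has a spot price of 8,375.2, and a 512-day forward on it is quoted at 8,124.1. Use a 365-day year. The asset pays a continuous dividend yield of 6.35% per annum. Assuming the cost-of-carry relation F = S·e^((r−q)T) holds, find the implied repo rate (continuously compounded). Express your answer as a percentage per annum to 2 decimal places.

4.18%

From F = S·e^((r−q)T): (r − q) = ln(F/S)/T
ln(8124.1/8375.2) = ln(0.970019) = -0.030440
(r − q) = -0.030440 / (512/365) = -0.021700
r = ln(F/S)/T + q = -0.021700 + 0.0635 = 0.041800
r = 4.18%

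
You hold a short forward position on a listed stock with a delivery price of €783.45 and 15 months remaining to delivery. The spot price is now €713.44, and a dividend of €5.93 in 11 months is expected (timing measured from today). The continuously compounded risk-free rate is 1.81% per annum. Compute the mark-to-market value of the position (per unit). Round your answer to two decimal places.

PV(remaining dividends) I = 5.93·e^(−0.0181·11/12) = 5.8324
Current forward F = (S − I)·e^(rT) = (713.44 − 5.8324)·e^(0.0181·15/12) = 707.6076 × 1.022883 = 723.7998
Value (long) = (F − K)·e^(−rT) = (723.7998 − 783.45) × 0.977629 = -58.3158
Short position value = −(long value) = €58.32

€58.32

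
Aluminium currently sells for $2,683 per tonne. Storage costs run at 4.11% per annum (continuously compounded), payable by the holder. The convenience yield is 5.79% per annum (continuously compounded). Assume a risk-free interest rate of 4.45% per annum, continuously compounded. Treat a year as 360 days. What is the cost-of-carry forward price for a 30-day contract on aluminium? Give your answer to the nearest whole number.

Net carry = r + u − y = 0.0445 + 0.0411 − 0.0579 = 0.0277
F = S·e^((r+u−y)T) = 2683 · e^(0.0277 × 30/360) = 2683 · e^0.002308
= 2683 × 1.002311 = $2,689 per tonne

$2,689 per tonne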